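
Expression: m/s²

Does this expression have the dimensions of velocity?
No

The expression m/s² has dimensions [L T^-2], but velocity has dimensions [L T^-1].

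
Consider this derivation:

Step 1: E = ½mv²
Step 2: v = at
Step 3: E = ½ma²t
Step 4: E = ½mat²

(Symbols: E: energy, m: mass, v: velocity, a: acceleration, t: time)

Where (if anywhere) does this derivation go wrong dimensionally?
Step 3

Step 1: E = ½mv² → LHS [L^2 M T^-2], RHS [L^2 M T^-2] ✓
Step 2: v = at → LHS [L T^-1], RHS [L T^-1] ✓
Step 3: E = ½ma²t → LHS [L^2 M T^-2], RHS [L^2 M T^-3] ✗

The first dimensional inconsistency appears in step 3: E = ½ma²t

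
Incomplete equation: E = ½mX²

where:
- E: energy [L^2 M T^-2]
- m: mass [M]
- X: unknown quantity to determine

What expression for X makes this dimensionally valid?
X = v (velocity), dimensions [L T^-1]

E has dimensions [L^2 M T^-2]; the rest of the RHS (½m) has dimensions [M].
So X² must have dimensions [L^2 T^-2], i.e. X has dimensions [L T^-1] — X = v (velocity).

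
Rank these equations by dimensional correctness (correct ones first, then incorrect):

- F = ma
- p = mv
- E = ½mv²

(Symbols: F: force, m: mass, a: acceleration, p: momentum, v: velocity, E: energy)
Dimensionally correct: F = ma, p = mv, E = ½mv²
Dimensionally incorrect: none
Ordered (correct first, then incorrect): F = ma, p = mv, E = ½mv²

- F = ma: LHS [L M T^-2], RHS [L M T^-2] → correct ✓
- p = mv: LHS [L M T^-1], RHS [L M T^-1] → correct ✓
- E = ½mv²: LHS [L^2 M T^-2], RHS [L^2 M T^-2] → correct ✓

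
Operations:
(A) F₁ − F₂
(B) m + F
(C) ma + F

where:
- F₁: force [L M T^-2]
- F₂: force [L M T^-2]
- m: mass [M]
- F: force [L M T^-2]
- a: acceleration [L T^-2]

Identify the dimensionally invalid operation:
(B) m + F

(A) F₁ − F₂: F₁ [L M T^-2] and F₂ [L M T^-2] — same dimensions ✓
(B) m + F: m [M] and F [L M T^-2] — different dimensions cannot be added/subtracted ✗
(C) ma + F: ma [L M T^-2] and F [L M T^-2] — same dimensions ✓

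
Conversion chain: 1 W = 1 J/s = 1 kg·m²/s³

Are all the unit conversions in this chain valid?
The chain is correct (no errors).

Correct: Watt is Joule per second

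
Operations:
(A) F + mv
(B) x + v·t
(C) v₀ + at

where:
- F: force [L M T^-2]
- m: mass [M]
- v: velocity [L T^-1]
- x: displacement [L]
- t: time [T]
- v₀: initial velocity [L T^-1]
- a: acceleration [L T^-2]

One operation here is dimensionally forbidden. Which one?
(A) F + mv

(A) F + mv: F [L M T^-2] and mv [L M T^-1] — different dimensions cannot be added/subtracted ✗
(B) x + v·t: x [L] and v·t [L] — same dimensions ✓
(C) v₀ + at: v₀ [L T^-1] and at [L T^-1] — same dimensions ✓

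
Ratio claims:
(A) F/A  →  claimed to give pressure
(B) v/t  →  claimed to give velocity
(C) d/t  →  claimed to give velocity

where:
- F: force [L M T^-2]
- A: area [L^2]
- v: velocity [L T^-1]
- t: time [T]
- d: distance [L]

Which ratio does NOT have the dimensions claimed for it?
(B) v/t does not give velocity

(A) F/A: [L^-1 M T^-2] = pressure [L^-1 M T^-2] ✓
(B) v/t: [L T^-2] ≠ velocity [L T^-1] ✗
(C) d/t: [L T^-1] = velocity [L T^-1] ✓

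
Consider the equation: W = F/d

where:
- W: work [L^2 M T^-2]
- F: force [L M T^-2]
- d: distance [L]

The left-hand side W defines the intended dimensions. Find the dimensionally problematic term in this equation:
The right-hand side term F/d

W has dimensions [L^2 M T^-2], but F/d has dimensions [M T^-2], so the term F/d is dimensionally wrong for W.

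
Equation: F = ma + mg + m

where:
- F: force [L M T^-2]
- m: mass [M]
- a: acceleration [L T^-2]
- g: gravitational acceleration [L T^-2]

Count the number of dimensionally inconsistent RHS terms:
1

LHS F: [L M T^-2]
- ma: [L M T^-2] ✓
- mg: [L M T^-2] ✓
- m: [M] ✗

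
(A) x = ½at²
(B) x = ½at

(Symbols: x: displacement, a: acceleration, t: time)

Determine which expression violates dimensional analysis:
(B)

(A) x = ½at²: LHS [L], RHS [L] ✓
(B) x = ½at: LHS [L], RHS [L T^-1] ✗

Expression (B) x = ½at is dimensionally incorrect.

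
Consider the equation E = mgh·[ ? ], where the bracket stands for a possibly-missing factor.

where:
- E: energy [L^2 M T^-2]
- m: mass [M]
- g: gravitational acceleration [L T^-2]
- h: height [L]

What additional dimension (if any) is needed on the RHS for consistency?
Nothing is missing — the bracketed factor must be dimensionless.

E has dimensions [L^2 M T^-2] and mgh already has dimensions [L^2 M T^-2], so E = mgh is dimensionally complete.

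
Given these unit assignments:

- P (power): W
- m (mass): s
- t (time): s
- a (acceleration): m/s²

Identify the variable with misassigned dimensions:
m

The variable m (mass) should have units kg, not s.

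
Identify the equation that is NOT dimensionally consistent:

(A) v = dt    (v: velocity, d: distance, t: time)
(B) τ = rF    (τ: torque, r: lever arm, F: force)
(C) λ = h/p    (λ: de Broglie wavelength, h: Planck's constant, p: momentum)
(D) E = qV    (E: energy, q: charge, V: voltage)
(A) v = dt

The equation (A) v = dt is dimensionally incorrect.

LHS (v): [L T^-1]
RHS (dt): [L T] ✗

The dimensions do not match. The other three equations balance.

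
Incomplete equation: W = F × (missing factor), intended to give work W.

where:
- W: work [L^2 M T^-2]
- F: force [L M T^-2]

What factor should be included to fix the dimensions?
d (distance), dimensions [L]

W has dimensions [L^2 M T^-2] and F has dimensions [L M T^-2].
The missing factor must have dimensions [L^2 M T^-2] / [L M T^-2] = [L], i.e. distance (d).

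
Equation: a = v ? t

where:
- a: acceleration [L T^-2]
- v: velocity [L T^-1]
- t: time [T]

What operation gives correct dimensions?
division (÷): a = v ÷ t

a [L T^-2]; v [L T^-1]; t [T].
v × t → [L] ✗
v ÷ t → [L T^-2] ✓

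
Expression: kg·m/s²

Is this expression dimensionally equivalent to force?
Yes

The expression kg·m/s² has dimensions [L M T^-2], which is exactly force [L M T^-2].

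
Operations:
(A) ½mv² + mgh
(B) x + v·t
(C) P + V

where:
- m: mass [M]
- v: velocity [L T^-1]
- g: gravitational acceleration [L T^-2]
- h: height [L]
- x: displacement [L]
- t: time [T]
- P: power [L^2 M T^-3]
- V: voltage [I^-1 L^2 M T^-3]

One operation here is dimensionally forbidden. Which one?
(C) P + V

(A) ½mv² + mgh: ½mv² [L^2 M T^-2] and mgh [L^2 M T^-2] — same dimensions ✓
(B) x + v·t: x [L] and v·t [L] — same dimensions ✓
(C) P + V: P [L^2 M T^-3] and V [I^-1 L^2 M T^-3] — different dimensions cannot be added/subtracted ✗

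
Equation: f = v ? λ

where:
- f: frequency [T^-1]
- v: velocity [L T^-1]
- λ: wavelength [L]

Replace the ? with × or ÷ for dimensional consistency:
division (÷): f = v ÷ λ

f [T^-1]; v [L T^-1]; λ [L].
v × λ → [L^2 T^-1] ✗
v ÷ λ → [T^-1] ✓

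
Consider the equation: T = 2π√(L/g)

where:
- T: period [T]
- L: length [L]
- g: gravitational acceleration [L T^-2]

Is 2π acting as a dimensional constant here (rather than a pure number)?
No

T has dimensions [T] and √(L/g) already has dimensions [T], so the equation balances without 2π contributing any dimensions. 2π is a pure (dimensionless) number; changing or removing it would not affect dimensional consistency.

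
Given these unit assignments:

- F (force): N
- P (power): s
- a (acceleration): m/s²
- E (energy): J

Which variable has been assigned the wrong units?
P

The variable P (power) should have units W, not s.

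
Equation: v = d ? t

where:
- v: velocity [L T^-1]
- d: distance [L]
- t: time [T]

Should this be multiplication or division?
division (÷): v = d ÷ t

v [L T^-1]; d [L]; t [T].
d × t → [L T] ✗
d ÷ t → [L T^-1] ✓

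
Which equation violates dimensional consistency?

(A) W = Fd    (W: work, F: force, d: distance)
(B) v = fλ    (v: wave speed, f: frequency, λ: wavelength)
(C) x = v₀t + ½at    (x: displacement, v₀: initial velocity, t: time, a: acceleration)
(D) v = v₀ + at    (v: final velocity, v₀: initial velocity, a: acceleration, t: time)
(C) x = v₀t + ½at

The equation (C) x = v₀t + ½at is dimensionally incorrect.

LHS (x): [L]
RHS terms:
  - v₀t: [L] ✓
  - ½at: [L T^-1] ✗ (does not match LHS)

The dimensions do not match. The other three equations balance.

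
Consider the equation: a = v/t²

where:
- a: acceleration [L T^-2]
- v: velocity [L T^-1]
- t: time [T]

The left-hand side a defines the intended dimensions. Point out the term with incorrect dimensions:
The right-hand side term v/t²

a has dimensions [L T^-2], but v/t² has dimensions [L T^-3], so the term v/t² is dimensionally wrong for a.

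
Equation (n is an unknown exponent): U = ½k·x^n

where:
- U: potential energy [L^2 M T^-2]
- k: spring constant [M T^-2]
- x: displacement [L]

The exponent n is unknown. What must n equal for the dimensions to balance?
n = 2

U has dimensions [L^2 M T^-2]; x has dimensions [L].
The rest of the RHS has dimensions [M T^-2], so x^n must supply [L^2].
With n = 2: ½k·x^2 has dimensions [L^2 M T^-2], matching the LHS ✓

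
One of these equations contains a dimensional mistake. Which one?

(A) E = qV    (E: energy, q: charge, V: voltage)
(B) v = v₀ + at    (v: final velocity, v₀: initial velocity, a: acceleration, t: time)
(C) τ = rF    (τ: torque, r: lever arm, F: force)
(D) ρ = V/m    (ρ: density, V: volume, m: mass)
(D) ρ = V/m

The equation (D) ρ = V/m is dimensionally incorrect.

LHS (ρ): [L^-3 M]
RHS (V/m): [L^3 M^-1] ✗

The dimensions do not match. The other three equations balance.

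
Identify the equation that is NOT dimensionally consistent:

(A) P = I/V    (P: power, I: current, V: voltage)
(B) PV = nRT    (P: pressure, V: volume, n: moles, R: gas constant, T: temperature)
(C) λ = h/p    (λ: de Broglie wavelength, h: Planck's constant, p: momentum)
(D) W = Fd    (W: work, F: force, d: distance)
(A) P = I/V

The equation (A) P = I/V is dimensionally incorrect.

LHS (P): [L^2 M T^-3]
RHS (I/V): [I^2 L^-2 M^-1 T^3] ✗

The dimensions do not match. The other three equations balance.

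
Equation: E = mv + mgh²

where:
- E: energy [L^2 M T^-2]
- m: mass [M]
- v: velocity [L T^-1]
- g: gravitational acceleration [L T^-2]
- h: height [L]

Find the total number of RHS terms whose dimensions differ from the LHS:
2

LHS E: [L^2 M T^-2]
- mv: [L M T^-1] ✗
- mgh²: [L^3 M T^-2] ✗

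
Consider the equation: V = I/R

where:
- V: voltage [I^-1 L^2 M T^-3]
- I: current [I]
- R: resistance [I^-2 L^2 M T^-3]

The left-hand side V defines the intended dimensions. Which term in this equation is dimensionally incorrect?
The right-hand side term I/R

V has dimensions [I^-1 L^2 M T^-3], but I/R has dimensions [I^3 L^-2 M^-1 T^3], so the term I/R is dimensionally wrong for V.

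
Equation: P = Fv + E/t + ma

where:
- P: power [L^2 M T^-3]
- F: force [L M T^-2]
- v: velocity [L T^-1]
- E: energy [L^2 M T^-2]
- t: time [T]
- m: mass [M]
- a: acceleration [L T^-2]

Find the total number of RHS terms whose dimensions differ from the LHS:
1

LHS P: [L^2 M T^-3]
- Fv: [L^2 M T^-3] ✓
- E/t: [L^2 M T^-3] ✓
- ma: [L M T^-2] ✗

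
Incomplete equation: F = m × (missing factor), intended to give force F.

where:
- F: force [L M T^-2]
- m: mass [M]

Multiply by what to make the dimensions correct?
a (acceleration), dimensions [L T^-2]

F has dimensions [L M T^-2] and m has dimensions [M].
The missing factor must have dimensions [L M T^-2] / [M] = [L T^-2], i.e. acceleration (a).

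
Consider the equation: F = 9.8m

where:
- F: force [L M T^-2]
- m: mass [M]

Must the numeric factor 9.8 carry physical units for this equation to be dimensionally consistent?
Yes

F has dimensions [L M T^-2], while m alone has dimensions [M]. For the equation to balance, the factor 9.8 must carry dimensions [L T^-2] — it is a dimensional constant (a numerical value of a physical quantity with its units suppressed), not a pure number.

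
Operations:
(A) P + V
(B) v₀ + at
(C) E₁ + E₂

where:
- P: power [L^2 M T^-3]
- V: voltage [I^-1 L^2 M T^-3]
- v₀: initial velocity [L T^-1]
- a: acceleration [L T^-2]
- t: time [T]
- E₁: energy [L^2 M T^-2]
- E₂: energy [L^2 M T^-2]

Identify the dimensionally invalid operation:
(A) P + V

(A) P + V: P [L^2 M T^-3] and V [I^-1 L^2 M T^-3] — different dimensions cannot be added/subtracted ✗
(B) v₀ + at: v₀ [L T^-1] and at [L T^-1] — same dimensions ✓
(C) E₁ + E₂: E₁ [L^2 M T^-2] and E₂ [L^2 M T^-2] — same dimensions ✓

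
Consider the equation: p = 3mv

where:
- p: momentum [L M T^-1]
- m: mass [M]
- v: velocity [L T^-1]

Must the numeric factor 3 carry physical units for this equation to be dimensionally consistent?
No

p has dimensions [L M T^-1] and mv already has dimensions [L M T^-1], so the equation balances without 3 contributing any dimensions. 3 is a pure (dimensionless) number; changing or removing it would not affect dimensional consistency.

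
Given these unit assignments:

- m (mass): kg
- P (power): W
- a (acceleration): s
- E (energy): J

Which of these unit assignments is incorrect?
a

The variable a (acceleration) should have units m/s², not s.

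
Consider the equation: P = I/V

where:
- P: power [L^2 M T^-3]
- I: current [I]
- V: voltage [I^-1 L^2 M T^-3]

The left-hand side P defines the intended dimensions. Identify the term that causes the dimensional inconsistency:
The right-hand side term I/V

P has dimensions [L^2 M T^-3], but I/V has dimensions [I^2 L^-2 M^-1 T^3], so the term I/V is dimensionally wrong for P.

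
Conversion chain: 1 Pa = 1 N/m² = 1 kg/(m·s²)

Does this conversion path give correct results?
The chain is correct (no errors).

Correct: Pascal is Newton per square meter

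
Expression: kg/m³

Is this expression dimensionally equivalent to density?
Yes

The expression kg/m³ has dimensions [L^-3 M], which is exactly density [L^-3 M].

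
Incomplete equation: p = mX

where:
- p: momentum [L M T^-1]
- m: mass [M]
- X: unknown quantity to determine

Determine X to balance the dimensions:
X = v (velocity), dimensions [L T^-1]

p has dimensions [L M T^-1]; the rest of the RHS (m) has dimensions [M].
So X must have dimensions [L T^-1] — X = v (velocity).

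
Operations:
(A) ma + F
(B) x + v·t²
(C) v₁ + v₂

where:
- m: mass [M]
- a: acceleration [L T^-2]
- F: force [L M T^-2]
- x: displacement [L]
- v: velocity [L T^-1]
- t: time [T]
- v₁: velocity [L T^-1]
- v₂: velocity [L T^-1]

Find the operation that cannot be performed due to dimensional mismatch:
(B) x + v·t²

(A) ma + F: ma [L M T^-2] and F [L M T^-2] — same dimensions ✓
(B) x + v·t²: x [L] and v·t² [L T] — different dimensions cannot be added/subtracted ✗
(C) v₁ + v₂: v₁ [L T^-1] and v₂ [L T^-1] — same dimensions ✓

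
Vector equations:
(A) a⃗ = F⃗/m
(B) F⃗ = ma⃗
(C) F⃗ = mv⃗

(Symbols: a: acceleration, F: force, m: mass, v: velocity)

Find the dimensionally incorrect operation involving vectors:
(C) F⃗ = mv⃗

(A) a⃗ = F⃗/m: LHS [L T^-2], RHS [L T^-2] ✓ — force (vector) divided by mass (scalar)
(B) F⃗ = ma⃗: LHS [L M T^-2], RHS [L M T^-2] ✓ — Force and acceleration are vectors, mass is a scalar
(C) F⃗ = mv⃗: LHS [L M T^-2], RHS [L M T^-1] ✗ — mass times velocity is momentum, not force; should be ma⃗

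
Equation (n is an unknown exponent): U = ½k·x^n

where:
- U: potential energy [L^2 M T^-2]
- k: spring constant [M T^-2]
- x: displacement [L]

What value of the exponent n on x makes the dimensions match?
n = 2

U has dimensions [L^2 M T^-2]; x has dimensions [L].
The rest of the RHS has dimensions [M T^-2], so x^n must supply [L^2].
With n = 2: ½k·x^2 has dimensions [L^2 M T^-2], matching the LHS ✓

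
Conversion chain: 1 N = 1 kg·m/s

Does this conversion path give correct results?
The chain is incorrect (it contains an error).

Incorrect: Newton is kg·m/s², not kg·m/s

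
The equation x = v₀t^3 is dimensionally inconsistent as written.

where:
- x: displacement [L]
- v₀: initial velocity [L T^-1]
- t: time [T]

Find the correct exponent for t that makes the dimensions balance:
The exponent of t should be 1: x = v₀t

The LHS x has dimensions [L]; t has dimensions [T].
As written, the RHS v₀t^3 (exponent 3 on t) has dimensions [L T^2], which does not match.
With exponent 1, the RHS v₀t has dimensions [L], matching the LHS.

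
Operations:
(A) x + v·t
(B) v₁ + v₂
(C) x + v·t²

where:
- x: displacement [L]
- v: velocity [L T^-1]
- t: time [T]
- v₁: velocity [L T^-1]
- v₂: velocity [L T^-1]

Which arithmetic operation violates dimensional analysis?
(C) x + v·t²

(A) x + v·t: x [L] and v·t [L] — same dimensions ✓
(B) v₁ + v₂: v₁ [L T^-1] and v₂ [L T^-1] — same dimensions ✓
(C) x + v·t²: x [L] and v·t² [L T] — different dimensions cannot be added/subtracted ✗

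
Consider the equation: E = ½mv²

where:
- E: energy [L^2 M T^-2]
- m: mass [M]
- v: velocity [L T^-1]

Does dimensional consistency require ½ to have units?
No

E has dimensions [L^2 M T^-2] and mv² already has dimensions [L^2 M T^-2], so the equation balances without ½ contributing any dimensions. ½ is a pure (dimensionless) number; changing or removing it would not affect dimensional consistency.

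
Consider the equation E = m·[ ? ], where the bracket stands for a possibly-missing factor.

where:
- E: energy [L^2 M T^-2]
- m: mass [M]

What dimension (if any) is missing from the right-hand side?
[L^2 T^-2] — velocity squared (e.g. v²)

E has dimensions [L^2 M T^-2]; m has dimensions [M].
The bracketed factor must supply [L^2 M T^-2] / [M] = [L^2 T^-2].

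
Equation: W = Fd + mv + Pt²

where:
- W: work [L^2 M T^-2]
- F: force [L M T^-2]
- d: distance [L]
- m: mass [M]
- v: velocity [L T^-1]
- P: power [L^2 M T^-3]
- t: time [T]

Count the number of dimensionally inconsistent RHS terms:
2

LHS W: [L^2 M T^-2]
- Fd: [L^2 M T^-2] ✓
- mv: [L M T^-1] ✗
- Pt²: [L^2 M T^-1] ✗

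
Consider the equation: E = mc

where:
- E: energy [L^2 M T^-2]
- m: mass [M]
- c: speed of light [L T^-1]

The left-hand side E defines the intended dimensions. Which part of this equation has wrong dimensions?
The right-hand side term mc

E has dimensions [L^2 M T^-2], but mc has dimensions [L M T^-1], so the term mc is dimensionally wrong for E.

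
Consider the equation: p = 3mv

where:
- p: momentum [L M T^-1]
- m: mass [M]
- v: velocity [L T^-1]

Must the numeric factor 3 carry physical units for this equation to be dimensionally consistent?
No

p has dimensions [L M T^-1] and mv already has dimensions [L M T^-1], so the equation balances without 3 contributing any dimensions. 3 is a pure (dimensionless) number; changing or removing it would not affect dimensional consistency.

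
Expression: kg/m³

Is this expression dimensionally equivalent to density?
Yes

The expression kg/m³ has dimensions [L^-3 M], which is exactly density [L^-3 M].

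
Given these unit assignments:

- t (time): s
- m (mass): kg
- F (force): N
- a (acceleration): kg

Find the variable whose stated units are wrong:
a

The variable a (acceleration) should have units m/s², not kg.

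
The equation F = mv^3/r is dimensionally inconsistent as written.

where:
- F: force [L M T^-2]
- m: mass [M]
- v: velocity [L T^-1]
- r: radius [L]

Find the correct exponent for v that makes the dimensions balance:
The exponent of v should be 2: F = mv^2/r

The LHS F has dimensions [L M T^-2]; v has dimensions [L T^-1].
As written, the RHS mv^3/r (exponent 3 on v) has dimensions [L^2 M T^-3], which does not match.
With exponent 2, the RHS mv^2/r has dimensions [L M T^-2], matching the LHS.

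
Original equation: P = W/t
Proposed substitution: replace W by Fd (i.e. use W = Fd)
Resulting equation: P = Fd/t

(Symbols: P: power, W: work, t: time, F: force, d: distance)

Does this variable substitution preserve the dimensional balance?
Yes

[W] = [L^2 M T^-2] and [Fd] = [L^2 M T^-2]. These match, so the substitution replaces a quantity by one of the same dimensions and the result P = Fd/t has LHS [L^2 M T^-3] vs RHS [L^2 M T^-3] — still consistent.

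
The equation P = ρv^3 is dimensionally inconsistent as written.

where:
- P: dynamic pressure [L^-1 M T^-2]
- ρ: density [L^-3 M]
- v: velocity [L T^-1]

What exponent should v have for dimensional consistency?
The exponent of v should be 2: P = ρv^2

The LHS P has dimensions [L^-1 M T^-2]; v has dimensions [L T^-1].
As written, the RHS ρv^3 (exponent 3 on v) has dimensions [M T^-3], which does not match.
With exponent 2, the RHS ρv^2 has dimensions [L^-1 M T^-2], matching the LHS.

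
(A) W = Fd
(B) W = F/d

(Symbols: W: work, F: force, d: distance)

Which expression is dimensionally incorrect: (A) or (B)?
(B)

(A) W = Fd: LHS [L^2 M T^-2], RHS [L^2 M T^-2] ✓
(B) W = F/d: LHS [L^2 M T^-2], RHS [M T^-2] ✗

Expression (B) W = F/d is dimensionally incorrect.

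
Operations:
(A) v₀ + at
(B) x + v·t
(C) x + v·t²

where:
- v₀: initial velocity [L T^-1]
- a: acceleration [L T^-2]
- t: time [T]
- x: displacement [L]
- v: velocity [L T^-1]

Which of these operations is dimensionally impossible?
(C) x + v·t²

(A) v₀ + at: v₀ [L T^-1] and at [L T^-1] — same dimensions ✓
(B) x + v·t: x [L] and v·t [L] — same dimensions ✓
(C) x + v·t²: x [L] and v·t² [L T] — different dimensions cannot be added/subtracted ✗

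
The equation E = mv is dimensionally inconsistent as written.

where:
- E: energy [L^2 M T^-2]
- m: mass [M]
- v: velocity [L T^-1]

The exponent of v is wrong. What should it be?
The exponent of v should be 2: E = mv^2

The LHS E has dimensions [L^2 M T^-2]; v has dimensions [L T^-1].
As written, the RHS mv (exponent 1 on v) has dimensions [L M T^-1], which does not match.
With exponent 2, the RHS mv^2 has dimensions [L^2 M T^-2], matching the LHS.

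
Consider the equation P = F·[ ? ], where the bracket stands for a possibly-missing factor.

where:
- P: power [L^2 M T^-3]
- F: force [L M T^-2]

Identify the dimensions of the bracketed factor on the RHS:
[L T^-1] — velocity (e.g. v)

P has dimensions [L^2 M T^-3]; F has dimensions [L M T^-2].
The bracketed factor must supply [L^2 M T^-3] / [L M T^-2] = [L T^-1].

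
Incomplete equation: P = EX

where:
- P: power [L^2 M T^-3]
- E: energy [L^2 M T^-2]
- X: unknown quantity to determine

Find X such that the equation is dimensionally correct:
X = f (inverse time / frequency (1/t)), dimensions [T^-1]

P has dimensions [L^2 M T^-3]; the rest of the RHS (E) has dimensions [L^2 M T^-2].
So X must have dimensions [T^-1] — X = f (inverse time / frequency (1/t)).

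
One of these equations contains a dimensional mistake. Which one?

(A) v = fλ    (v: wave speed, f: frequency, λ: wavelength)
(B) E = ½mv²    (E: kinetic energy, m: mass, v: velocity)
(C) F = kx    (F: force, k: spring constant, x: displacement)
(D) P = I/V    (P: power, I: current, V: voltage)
(D) P = I/V

The equation (D) P = I/V is dimensionally incorrect.

LHS (P): [L^2 M T^-3]
RHS (I/V): [I^2 L^-2 M^-1 T^3] ✗

The dimensions do not match. The other three equations balance.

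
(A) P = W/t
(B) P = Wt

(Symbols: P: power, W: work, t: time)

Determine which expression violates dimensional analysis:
(B)

(A) P = W/t: LHS [L^2 M T^-3], RHS [L^2 M T^-3] ✓
(B) P = Wt: LHS [L^2 M T^-3], RHS [L^2 M T^-1] ✗

Expression (B) P = Wt is dimensionally incorrect.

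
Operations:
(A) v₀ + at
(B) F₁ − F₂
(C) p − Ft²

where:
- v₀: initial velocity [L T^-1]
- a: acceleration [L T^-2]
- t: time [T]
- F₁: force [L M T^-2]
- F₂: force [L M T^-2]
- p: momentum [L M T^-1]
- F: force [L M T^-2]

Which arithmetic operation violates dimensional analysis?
(C) p − Ft²

(A) v₀ + at: v₀ [L T^-1] and at [L T^-1] — same dimensions ✓
(B) F₁ − F₂: F₁ [L M T^-2] and F₂ [L M T^-2] — same dimensions ✓
(C) p − Ft²: p [L M T^-1] and Ft² [L M] — different dimensions cannot be added/subtracted ✗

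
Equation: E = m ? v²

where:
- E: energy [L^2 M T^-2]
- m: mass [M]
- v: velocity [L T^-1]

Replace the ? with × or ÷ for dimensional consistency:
multiplication (×): E = m × v²

E [L^2 M T^-2]; m [M]; v² [L^2 T^-2].
m × v² → [L^2 M T^-2] ✓
m ÷ v² → [L^-2 M T^2] ✗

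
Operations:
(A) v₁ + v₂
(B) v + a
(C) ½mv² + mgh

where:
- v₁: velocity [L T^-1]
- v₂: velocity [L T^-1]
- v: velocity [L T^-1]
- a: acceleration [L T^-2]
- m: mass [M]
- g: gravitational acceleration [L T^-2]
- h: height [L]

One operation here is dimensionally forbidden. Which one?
(B) v + a

(A) v₁ + v₂: v₁ [L T^-1] and v₂ [L T^-1] — same dimensions ✓
(B) v + a: v [L T^-1] and a [L T^-2] — different dimensions cannot be added/subtracted ✗
(C) ½mv² + mgh: ½mv² [L^2 M T^-2] and mgh [L^2 M T^-2] — same dimensions ✓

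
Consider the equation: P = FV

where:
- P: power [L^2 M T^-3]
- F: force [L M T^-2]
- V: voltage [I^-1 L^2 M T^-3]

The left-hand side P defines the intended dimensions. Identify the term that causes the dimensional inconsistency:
The right-hand side term FV

P has dimensions [L^2 M T^-3], but FV has dimensions [I^-1 L^3 M^2 T^-5], so the term FV is dimensionally wrong for P.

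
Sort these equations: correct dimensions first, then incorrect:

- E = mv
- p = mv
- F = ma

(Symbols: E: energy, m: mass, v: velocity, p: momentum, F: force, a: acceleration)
Dimensionally correct: p = mv, F = ma
Dimensionally incorrect: E = mv
Ordered (correct first, then incorrect): p = mv, F = ma, E = mv

- E = mv: LHS [L^2 M T^-2], RHS [L M T^-1] → incorrect ✗
- p = mv: LHS [L M T^-1], RHS [L M T^-1] → correct ✓
- F = ma: LHS [L M T^-2], RHS [L M T^-2] → correct ✓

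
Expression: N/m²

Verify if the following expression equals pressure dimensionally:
Yes

The expression N/m² has dimensions [L^-1 M T^-2], which is exactly pressure [L^-1 M T^-2].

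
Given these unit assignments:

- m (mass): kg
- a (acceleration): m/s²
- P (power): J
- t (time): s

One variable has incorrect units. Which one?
P

The variable P (power) should have units W, not J.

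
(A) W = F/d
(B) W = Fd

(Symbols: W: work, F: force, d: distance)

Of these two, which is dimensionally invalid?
(A)

(A) W = F/d: LHS [L^2 M T^-2], RHS [M T^-2] ✗
(B) W = Fd: LHS [L^2 M T^-2], RHS [L^2 M T^-2] ✓

Expression (A) W = F/d is dimensionally incorrect.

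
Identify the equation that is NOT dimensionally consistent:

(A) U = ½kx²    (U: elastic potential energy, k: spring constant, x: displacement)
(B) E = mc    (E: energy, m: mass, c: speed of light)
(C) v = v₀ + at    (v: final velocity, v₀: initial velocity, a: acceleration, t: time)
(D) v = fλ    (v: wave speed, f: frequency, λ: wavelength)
(B) E = mc

The equation (B) E = mc is dimensionally incorrect.

LHS (E): [L^2 M T^-2]
RHS (mc): [L M T^-1] ✗

The dimensions do not match. The other three equations balance.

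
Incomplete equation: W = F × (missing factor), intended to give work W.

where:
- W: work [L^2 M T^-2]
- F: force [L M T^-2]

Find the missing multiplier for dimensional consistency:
d (distance), dimensions [L]

W has dimensions [L^2 M T^-2] and F has dimensions [L M T^-2].
The missing factor must have dimensions [L^2 M T^-2] / [L M T^-2] = [L], i.e. distance (d).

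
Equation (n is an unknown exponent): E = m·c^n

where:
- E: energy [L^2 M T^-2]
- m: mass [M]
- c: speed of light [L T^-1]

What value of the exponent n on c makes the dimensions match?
n = 2

E has dimensions [L^2 M T^-2]; c has dimensions [L T^-1].
The rest of the RHS has dimensions [M], so c^n must supply [L^2 T^-2].
With n = 2: m·c^2 has dimensions [L^2 M T^-2], matching the LHS ✓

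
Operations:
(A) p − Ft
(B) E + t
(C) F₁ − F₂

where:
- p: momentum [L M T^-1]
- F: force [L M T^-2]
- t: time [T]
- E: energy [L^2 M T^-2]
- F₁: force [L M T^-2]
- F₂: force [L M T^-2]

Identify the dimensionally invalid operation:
(B) E + t

(A) p − Ft: p [L M T^-1] and Ft [L M T^-1] — same dimensions ✓
(B) E + t: E [L^2 M T^-2] and t [T] — different dimensions cannot be added/subtracted ✗
(C) F₁ − F₂: F₁ [L M T^-2] and F₂ [L M T^-2] — same dimensions ✓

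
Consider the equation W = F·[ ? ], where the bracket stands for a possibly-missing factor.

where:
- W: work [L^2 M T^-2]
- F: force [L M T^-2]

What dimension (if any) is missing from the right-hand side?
[L] — length (e.g. a distance d)

W has dimensions [L^2 M T^-2]; F has dimensions [L M T^-2].
The bracketed factor must supply [L^2 M T^-2] / [L M T^-2] = [L].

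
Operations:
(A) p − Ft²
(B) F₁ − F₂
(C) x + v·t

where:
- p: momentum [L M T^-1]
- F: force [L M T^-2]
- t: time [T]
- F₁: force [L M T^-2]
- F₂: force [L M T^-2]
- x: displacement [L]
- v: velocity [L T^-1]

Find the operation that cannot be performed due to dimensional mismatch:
(A) p − Ft²

(A) p − Ft²: p [L M T^-1] and Ft² [L M] — different dimensions cannot be added/subtracted ✗
(B) F₁ − F₂: F₁ [L M T^-2] and F₂ [L M T^-2] — same dimensions ✓
(C) x + v·t: x [L] and v·t [L] — same dimensions ✓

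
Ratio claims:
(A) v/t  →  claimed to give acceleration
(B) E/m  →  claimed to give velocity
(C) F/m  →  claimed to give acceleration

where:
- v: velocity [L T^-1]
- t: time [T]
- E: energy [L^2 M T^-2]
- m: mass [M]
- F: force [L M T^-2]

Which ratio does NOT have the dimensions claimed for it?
(B) E/m does not give velocity

(A) v/t: [L T^-2] = acceleration [L T^-2] ✓
(B) E/m: [L^2 T^-2] ≠ velocity [L T^-1] ✗
(C) F/m: [L T^-2] = acceleration [L T^-2] ✓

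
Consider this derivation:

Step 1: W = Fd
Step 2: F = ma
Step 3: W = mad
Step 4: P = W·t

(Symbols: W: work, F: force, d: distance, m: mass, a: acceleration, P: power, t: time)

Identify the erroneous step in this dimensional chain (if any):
Step 4

Step 1: W = Fd → LHS [L^2 M T^-2], RHS [L^2 M T^-2] ✓
Step 2: F = ma → LHS [L M T^-2], RHS [L M T^-2] ✓
Step 3: W = mad → LHS [L^2 M T^-2], RHS [L^2 M T^-2] ✓
Step 4: P = W·t → LHS [L^2 M T^-3], RHS [L^2 M T^-1] ✗

The first dimensional inconsistency appears in step 4: P = W·t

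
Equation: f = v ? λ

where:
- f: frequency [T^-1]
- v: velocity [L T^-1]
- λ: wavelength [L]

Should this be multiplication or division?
division (÷): f = v ÷ λ

f [T^-1]; v [L T^-1]; λ [L].
v × λ → [L^2 T^-1] ✗
v ÷ λ → [T^-1] ✓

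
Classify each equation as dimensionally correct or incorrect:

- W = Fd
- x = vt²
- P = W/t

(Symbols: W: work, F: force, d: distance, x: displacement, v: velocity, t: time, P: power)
Dimensionally correct: W = Fd, P = W/t
Dimensionally incorrect: x = vt²
Ordered (correct first, then incorrect): W = Fd, P = W/t, x = vt²

- W = Fd: LHS [L^2 M T^-2], RHS [L^2 M T^-2] → correct ✓
- x = vt²: LHS [L], RHS [L T] → incorrect ✗
- P = W/t: LHS [L^2 M T^-3], RHS [L^2 M T^-3] → correct ✓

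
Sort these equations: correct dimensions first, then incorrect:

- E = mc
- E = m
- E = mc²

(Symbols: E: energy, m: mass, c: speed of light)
Dimensionally correct: E = mc²
Dimensionally incorrect: E = mc, E = m
Ordered (correct first, then incorrect): E = mc², E = mc, E = m

- E = mc: LHS [L^2 M T^-2], RHS [L M T^-1] → incorrect ✗
- E = m: LHS [L^2 M T^-2], RHS [M] → incorrect ✗
- E = mc²: LHS [L^2 M T^-2], RHS [L^2 M T^-2] → correct ✓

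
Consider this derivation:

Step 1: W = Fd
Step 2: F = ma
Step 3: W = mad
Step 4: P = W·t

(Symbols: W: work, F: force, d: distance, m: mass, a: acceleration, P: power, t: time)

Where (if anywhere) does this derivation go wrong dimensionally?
Step 4

Step 1: W = Fd → LHS [L^2 M T^-2], RHS [L^2 M T^-2] ✓
Step 2: F = ma → LHS [L M T^-2], RHS [L M T^-2] ✓
Step 3: W = mad → LHS [L^2 M T^-2], RHS [L^2 M T^-2] ✓
Step 4: P = W·t → LHS [L^2 M T^-3], RHS [L^2 M T^-1] ✗

The first dimensional inconsistency appears in step 4: P = W·t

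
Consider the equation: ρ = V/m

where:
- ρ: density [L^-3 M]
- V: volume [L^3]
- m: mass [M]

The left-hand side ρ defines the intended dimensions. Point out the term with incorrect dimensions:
The right-hand side term V/m

ρ has dimensions [L^-3 M], but V/m has dimensions [L^3 M^-1], so the term V/m is dimensionally wrong for ρ.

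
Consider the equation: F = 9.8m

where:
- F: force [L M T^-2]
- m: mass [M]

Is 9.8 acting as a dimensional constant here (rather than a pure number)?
Yes

F has dimensions [L M T^-2], while m alone has dimensions [M]. For the equation to balance, the factor 9.8 must carry dimensions [L T^-2] — it is a dimensional constant (a numerical value of a physical quantity with its units suppressed), not a pure number.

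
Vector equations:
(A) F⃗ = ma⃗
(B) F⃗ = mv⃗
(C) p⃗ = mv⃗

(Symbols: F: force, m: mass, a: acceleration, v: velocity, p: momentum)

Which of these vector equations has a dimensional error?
(B) F⃗ = mv⃗

(A) F⃗ = ma⃗: LHS [L M T^-2], RHS [L M T^-2] ✓ — Force and acceleration are vectors, mass is a scalar
(B) F⃗ = mv⃗: LHS [L M T^-2], RHS [L M T^-1] ✗ — mass times velocity is momentum, not force; should be ma⃗
(C) p⃗ = mv⃗: LHS [L M T^-1], RHS [L M T^-1] ✓ — mass (scalar) times velocity (vector)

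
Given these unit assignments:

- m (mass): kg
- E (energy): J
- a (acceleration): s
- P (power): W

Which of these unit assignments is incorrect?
a

The variable a (acceleration) should have units m/s², not s.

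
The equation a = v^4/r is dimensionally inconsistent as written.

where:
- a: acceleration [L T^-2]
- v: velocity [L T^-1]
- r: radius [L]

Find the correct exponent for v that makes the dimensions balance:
The exponent of v should be 2: a = v^2/r

The LHS a has dimensions [L T^-2]; v has dimensions [L T^-1].
As written, the RHS v^4/r (exponent 4 on v) has dimensions [L^3 T^-4], which does not match.
With exponent 2, the RHS v^2/r has dimensions [L T^-2], matching the LHS.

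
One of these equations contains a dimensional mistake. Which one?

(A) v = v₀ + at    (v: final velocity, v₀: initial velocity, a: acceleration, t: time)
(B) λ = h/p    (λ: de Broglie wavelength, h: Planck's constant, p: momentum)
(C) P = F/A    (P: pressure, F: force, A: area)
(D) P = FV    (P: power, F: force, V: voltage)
(D) P = FV

The equation (D) P = FV is dimensionally incorrect.

LHS (P): [L^2 M T^-3]
RHS (FV): [I^-1 L^3 M^2 T^-5] ✗

The dimensions do not match. The other three equations balance.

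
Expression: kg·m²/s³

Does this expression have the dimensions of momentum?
No

The expression kg·m²/s³ has dimensions [L^2 M T^-3], but momentum has dimensions [L M T^-1].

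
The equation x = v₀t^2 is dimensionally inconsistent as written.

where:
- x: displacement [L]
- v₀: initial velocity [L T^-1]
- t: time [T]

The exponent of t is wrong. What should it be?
The exponent of t should be 1: x = v₀t

The LHS x has dimensions [L]; t has dimensions [T].
As written, the RHS v₀t^2 (exponent 2 on t) has dimensions [L T], which does not match.
With exponent 1, the RHS v₀t has dimensions [L], matching the LHS.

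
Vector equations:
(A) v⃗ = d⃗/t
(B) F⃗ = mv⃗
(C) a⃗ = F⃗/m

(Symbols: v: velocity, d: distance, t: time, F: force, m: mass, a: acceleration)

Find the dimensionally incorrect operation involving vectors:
(B) F⃗ = mv⃗

(A) v⃗ = d⃗/t: LHS [L T^-1], RHS [L T^-1] ✓ — displacement (vector) divided by time (scalar)
(B) F⃗ = mv⃗: LHS [L M T^-2], RHS [L M T^-1] ✗ — mass times velocity is momentum, not force; should be ma⃗
(C) a⃗ = F⃗/m: LHS [L T^-2], RHS [L T^-2] ✓ — force (vector) divided by mass (scalar)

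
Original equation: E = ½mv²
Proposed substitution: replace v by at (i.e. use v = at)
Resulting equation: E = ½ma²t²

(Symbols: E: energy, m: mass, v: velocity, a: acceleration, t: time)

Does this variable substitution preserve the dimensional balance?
Yes

[v] = [L T^-1] and [at] = [L T^-1]. These match, so the substitution replaces a quantity by one of the same dimensions and the result E = ½ma²t² has LHS [L^2 M T^-2] vs RHS [L^2 M T^-2] — still consistent.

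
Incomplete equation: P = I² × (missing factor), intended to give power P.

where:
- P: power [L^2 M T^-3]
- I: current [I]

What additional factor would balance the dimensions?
R (resistance), dimensions [I^-2 L^2 M T^-3]

P has dimensions [L^2 M T^-3] and I² has dimensions [I^2].
The missing factor must have dimensions [L^2 M T^-3] / [I^2] = [I^-2 L^2 M T^-3], i.e. resistance (R).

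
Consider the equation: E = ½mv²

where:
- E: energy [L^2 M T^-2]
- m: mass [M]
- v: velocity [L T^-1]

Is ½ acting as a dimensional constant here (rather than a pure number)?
No

E has dimensions [L^2 M T^-2] and mv² already has dimensions [L^2 M T^-2], so the equation balances without ½ contributing any dimensions. ½ is a pure (dimensionless) number; changing or removing it would not affect dimensional consistency.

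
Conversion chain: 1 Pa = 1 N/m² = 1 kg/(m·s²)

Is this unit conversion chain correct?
The chain is correct (no errors).

Correct: Pascal is Newton per square meter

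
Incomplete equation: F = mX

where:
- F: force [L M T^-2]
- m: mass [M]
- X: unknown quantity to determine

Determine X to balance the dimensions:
X = a (acceleration), dimensions [L T^-2]

F has dimensions [L M T^-2]; the rest of the RHS (m) has dimensions [M].
So X must have dimensions [L T^-2] — X = a (acceleration).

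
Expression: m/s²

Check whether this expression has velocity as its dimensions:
No

The expression m/s² has dimensions [L T^-2], but velocity has dimensions [L T^-1].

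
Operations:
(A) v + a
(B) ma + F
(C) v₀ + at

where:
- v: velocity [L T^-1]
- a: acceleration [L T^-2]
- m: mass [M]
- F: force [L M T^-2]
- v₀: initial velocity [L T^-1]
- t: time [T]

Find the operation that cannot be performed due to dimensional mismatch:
(A) v + a

(A) v + a: v [L T^-1] and a [L T^-2] — different dimensions cannot be added/subtracted ✗
(B) ma + F: ma [L M T^-2] and F [L M T^-2] — same dimensions ✓
(C) v₀ + at: v₀ [L T^-1] and at [L T^-1] — same dimensions ✓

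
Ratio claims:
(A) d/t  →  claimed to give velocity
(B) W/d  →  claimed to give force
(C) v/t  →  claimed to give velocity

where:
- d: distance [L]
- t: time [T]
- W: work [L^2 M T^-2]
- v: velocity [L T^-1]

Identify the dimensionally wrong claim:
(C) v/t does not give velocity

(A) d/t: [L T^-1] = velocity [L T^-1] ✓
(B) W/d: [L M T^-2] = force [L M T^-2] ✓
(C) v/t: [L T^-2] ≠ velocity [L T^-1] ✗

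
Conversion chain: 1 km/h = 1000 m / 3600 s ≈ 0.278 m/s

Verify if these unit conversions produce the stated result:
The chain is correct (no errors).

Correct: 1 km = 1000 m, 1 h = 3600 s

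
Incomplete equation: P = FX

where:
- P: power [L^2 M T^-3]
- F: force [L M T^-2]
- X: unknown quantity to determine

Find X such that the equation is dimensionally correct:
X = v (velocity), dimensions [L T^-1]

P has dimensions [L^2 M T^-3]; the rest of the RHS (F) has dimensions [L M T^-2].
So X must have dimensions [L T^-1] — X = v (velocity).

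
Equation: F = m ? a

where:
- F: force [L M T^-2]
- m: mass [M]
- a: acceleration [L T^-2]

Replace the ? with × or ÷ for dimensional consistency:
multiplication (×): F = m × a

F [L M T^-2]; m [M]; a [L T^-2].
m × a → [L M T^-2] ✓
m ÷ a → [L^-1 M T^2] ✗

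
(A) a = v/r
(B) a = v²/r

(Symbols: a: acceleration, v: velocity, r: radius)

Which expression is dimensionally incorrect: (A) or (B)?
(A)

(A) a = v/r: LHS [L T^-2], RHS [T^-1] ✗
(B) a = v²/r: LHS [L T^-2], RHS [L T^-2] ✓

Expression (A) a = v/r is dimensionally incorrect.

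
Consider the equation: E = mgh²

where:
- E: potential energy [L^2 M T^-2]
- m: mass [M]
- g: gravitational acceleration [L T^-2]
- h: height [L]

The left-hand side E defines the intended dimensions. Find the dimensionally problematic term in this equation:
The right-hand side term mgh²

E has dimensions [L^2 M T^-2], but mgh² has dimensions [L^3 M T^-2], so the term mgh² is dimensionally wrong for E.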